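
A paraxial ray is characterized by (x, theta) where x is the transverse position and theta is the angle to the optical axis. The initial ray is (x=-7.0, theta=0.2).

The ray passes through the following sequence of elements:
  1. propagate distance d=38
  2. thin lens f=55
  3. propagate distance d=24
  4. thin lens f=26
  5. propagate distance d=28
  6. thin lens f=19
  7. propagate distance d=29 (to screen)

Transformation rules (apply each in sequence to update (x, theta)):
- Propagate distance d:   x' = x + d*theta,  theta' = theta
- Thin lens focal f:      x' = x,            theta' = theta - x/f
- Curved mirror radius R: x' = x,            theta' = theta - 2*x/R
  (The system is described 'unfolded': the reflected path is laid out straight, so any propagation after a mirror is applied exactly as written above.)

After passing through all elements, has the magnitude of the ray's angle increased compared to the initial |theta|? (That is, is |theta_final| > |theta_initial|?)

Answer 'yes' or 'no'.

Initial: x=-7.0000 theta=0.2000
After 1 (propagate distance d=38): x=0.6000 theta=0.2000
After 2 (thin lens f=55): x=0.6000 theta=52/275 (≈0.1891)
After 3 (propagate distance d=24): x=1413/275 (≈5.1382) theta=52/275 (≈0.1891)
After 4 (thin lens f=26): x=1413/275 (≈5.1382) theta=-61/7150 (≈-0.0085)
After 5 (propagate distance d=28): x=3503/715 (≈4.8993) theta=-61/7150 (≈-0.0085)
After 6 (thin lens f=19): x=3503/715 (≈4.8993) theta=-36189/135850 (≈-0.2664)
After 7 (propagate distance d=29 (to screen)): x=-34901/12350 (≈-2.8260) theta=-36189/135850 (≈-0.2664)
|theta_initial|=0.2000 |theta_final|=36189/135850 (≈0.2664) -> increased

Answer: yes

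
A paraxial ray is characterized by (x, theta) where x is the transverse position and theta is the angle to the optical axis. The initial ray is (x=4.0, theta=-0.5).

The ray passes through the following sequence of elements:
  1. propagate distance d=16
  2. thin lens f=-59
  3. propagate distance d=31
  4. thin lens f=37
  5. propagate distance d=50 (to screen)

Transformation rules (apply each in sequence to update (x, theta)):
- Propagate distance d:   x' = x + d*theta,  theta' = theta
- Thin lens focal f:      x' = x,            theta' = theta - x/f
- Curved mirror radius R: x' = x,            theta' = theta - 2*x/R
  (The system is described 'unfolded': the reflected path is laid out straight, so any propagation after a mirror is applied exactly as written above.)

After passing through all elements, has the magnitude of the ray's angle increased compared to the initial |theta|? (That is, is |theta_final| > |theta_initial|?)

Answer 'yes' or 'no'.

Answer: no

Derivation:
Initial: x=4.0000 theta=-0.5000
After 1 (propagate distance d=16): x=-4.0000 theta=-0.5000
After 2 (thin lens f=-59): x=-4.0000 theta=-67/118 (≈-0.5678)
After 3 (propagate distance d=31): x=-2549/118 (≈-21.6017) theta=-67/118 (≈-0.5678)
After 4 (thin lens f=37): x=-2549/118 (≈-21.6017) theta=35/2183 (≈0.0160)
After 5 (propagate distance d=50 (to screen)): x=-90813/4366 (≈-20.8000) theta=35/2183 (≈0.0160)
|theta_initial|=0.5000 |theta_final|=35/2183 (≈0.0160) -> not increased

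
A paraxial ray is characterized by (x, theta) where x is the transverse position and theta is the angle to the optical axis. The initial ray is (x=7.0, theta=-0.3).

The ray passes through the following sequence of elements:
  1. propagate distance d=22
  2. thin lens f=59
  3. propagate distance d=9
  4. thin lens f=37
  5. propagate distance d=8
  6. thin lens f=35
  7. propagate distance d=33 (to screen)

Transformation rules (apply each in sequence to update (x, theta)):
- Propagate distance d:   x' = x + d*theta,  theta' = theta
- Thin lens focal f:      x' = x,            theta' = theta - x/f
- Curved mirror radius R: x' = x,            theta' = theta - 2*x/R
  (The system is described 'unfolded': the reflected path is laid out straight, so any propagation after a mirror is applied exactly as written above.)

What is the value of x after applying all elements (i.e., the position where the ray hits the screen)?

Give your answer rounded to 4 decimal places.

Initial: x=7.0000 theta=-0.3000
After 1 (propagate distance d=22): x=0.4000 theta=-0.3000
After 2 (thin lens f=59): x=0.4000 theta=-181/590 (≈-0.3068)
After 3 (propagate distance d=9): x=-1393/590 (≈-2.3610) theta=-181/590 (≈-0.3068)
After 4 (thin lens f=37): x=-1393/590 (≈-2.3610) theta=-2652/10915 (≈-0.2430)
After 5 (propagate distance d=8): x=-93973/21830 (≈-4.3048) theta=-2652/10915 (≈-0.2430)
After 6 (thin lens f=35): x=-93973/21830 (≈-4.3048) theta=-91667/764050 (≈-0.1200)
After 7 (propagate distance d=33 (to screen)): x=-3157033/382025 (≈-8.2639) theta=-91667/764050 (≈-0.1200)
Rounded to 4 decimal places: x = -8.2639

Answer: -8.2639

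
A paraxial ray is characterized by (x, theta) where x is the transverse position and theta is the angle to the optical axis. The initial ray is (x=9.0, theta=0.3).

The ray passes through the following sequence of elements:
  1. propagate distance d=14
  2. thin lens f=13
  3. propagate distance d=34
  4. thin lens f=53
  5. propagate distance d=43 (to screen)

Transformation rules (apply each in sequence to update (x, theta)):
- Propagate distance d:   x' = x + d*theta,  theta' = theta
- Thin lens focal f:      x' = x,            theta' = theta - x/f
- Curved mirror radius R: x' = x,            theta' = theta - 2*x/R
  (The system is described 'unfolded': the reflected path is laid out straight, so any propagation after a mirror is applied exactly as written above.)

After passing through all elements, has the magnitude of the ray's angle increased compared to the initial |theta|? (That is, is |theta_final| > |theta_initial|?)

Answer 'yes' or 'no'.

Initial: x=9.0000 theta=0.3000
After 1 (propagate distance d=14): x=13.2000 theta=0.3000
After 2 (thin lens f=13): x=13.2000 theta=-93/130 (≈-0.7154)
After 3 (propagate distance d=34): x=-723/65 (≈-11.1231) theta=-93/130 (≈-0.7154)
After 4 (thin lens f=53): x=-723/65 (≈-11.1231) theta=-3483/6890 (≈-0.5055)
After 5 (propagate distance d=43 (to screen)): x=-226407/6890 (≈-32.8602) theta=-3483/6890 (≈-0.5055)
|theta_initial|=0.3000 |theta_final|=3483/6890 (≈0.5055) -> increased

Answer: yes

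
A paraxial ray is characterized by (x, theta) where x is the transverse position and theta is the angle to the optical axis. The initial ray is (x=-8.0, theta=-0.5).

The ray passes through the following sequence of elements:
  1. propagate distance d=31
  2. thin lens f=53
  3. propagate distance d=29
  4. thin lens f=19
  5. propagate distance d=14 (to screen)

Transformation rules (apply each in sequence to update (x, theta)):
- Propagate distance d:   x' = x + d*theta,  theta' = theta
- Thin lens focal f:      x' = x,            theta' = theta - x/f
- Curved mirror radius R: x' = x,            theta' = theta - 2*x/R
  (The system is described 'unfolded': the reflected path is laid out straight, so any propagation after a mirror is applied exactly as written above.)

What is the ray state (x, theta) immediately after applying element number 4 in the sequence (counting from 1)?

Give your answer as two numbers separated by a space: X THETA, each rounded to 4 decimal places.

Initial: x=-8.0000 theta=-0.5000
After 1 (propagate distance d=31): x=-23.5000 theta=-0.5000
After 2 (thin lens f=53): x=-23.5000 theta=-3/53 (≈-0.0566)
After 3 (propagate distance d=29): x=-2665/106 (≈-25.1415) theta=-3/53 (≈-0.0566)
After 4 (thin lens f=19): x=-2665/106 (≈-25.1415) theta=2551/2014 (≈1.2666)
Rounded to 4 decimal places: x = -25.1415, theta = 1.2666

Answer: -25.1415 1.2666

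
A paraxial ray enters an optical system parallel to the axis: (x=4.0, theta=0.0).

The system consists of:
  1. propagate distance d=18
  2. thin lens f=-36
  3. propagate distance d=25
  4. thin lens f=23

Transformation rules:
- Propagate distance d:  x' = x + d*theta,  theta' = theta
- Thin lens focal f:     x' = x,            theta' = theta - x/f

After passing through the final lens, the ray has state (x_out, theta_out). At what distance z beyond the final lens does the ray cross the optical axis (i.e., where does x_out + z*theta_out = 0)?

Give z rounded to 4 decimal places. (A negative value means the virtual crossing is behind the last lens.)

Answer: 36.9211

Derivation:
Initial: x=4.0000 theta=0.0000
After 1 (propagate distance d=18): x=4.0000 theta=0.0000
After 2 (thin lens f=-36): x=4.0000 theta=1/9 (≈0.1111)
After 3 (propagate distance d=25): x=61/9 (≈6.7778) theta=1/9 (≈0.1111)
After 4 (thin lens f=23): x=61/9 (≈6.7778) theta=-38/207 (≈-0.1836)
z_focus = -x_out/theta_out = -(61/9)/(-38/207) = 1403/38 ≈ 36.9211
Rounded to 4 decimal places: z = 36.9211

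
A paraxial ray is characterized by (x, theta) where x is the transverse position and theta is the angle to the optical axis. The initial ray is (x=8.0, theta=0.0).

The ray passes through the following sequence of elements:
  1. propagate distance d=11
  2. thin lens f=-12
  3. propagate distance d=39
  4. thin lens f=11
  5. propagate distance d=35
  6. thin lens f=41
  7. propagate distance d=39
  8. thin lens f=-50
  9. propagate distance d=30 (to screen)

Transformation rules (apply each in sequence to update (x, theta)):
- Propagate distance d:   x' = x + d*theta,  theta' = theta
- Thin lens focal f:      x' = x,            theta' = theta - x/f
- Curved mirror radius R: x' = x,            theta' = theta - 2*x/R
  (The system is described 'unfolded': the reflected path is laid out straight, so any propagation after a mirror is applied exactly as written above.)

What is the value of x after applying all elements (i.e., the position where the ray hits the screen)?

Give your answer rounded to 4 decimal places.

Initial: x=8.0000 theta=0.0000
After 1 (propagate distance d=11): x=8.0000 theta=0.0000
After 2 (thin lens f=-12): x=8.0000 theta=2/3 (≈0.6667)
After 3 (propagate distance d=39): x=34.0000 theta=2/3 (≈0.6667)
After 4 (thin lens f=11): x=34.0000 theta=-80/33 (≈-2.4242)
After 5 (propagate distance d=35): x=-1678/33 (≈-50.8485) theta=-80/33 (≈-2.4242)
After 6 (thin lens f=41): x=-1678/33 (≈-50.8485) theta=-534/451 (≈-1.1840)
After 7 (propagate distance d=39): x=-131276/1353 (≈-97.0259) theta=-534/451 (≈-1.1840)
After 8 (thin lens f=-50): x=-131276/1353 (≈-97.0259) theta=-9608/3075 (≈-3.1246)
After 9 (propagate distance d=30 (to screen)): x=-1290508/6765 (≈-190.7625) theta=-9608/3075 (≈-3.1246)
Rounded to 4 decimal places: x = -190.7625

Answer: -190.7625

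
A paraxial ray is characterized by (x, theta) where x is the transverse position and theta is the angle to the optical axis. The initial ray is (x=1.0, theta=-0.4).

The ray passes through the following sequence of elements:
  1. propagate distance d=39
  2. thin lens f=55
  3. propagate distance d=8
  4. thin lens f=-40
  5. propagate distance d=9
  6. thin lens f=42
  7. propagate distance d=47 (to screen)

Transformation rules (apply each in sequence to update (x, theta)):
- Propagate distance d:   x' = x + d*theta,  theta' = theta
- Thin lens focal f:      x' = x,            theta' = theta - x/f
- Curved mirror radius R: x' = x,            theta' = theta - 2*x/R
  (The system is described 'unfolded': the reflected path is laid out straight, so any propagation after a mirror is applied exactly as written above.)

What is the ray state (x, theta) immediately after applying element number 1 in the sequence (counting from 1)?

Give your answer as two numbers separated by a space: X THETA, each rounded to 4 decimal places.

Answer: -14.6000 -0.4000

Derivation:
Initial: x=1.0000 theta=-0.4000
After 1 (propagate distance d=39): x=-14.6000 theta=-0.4000
Rounded to 4 decimal places: x = -14.6000, theta = -0.4000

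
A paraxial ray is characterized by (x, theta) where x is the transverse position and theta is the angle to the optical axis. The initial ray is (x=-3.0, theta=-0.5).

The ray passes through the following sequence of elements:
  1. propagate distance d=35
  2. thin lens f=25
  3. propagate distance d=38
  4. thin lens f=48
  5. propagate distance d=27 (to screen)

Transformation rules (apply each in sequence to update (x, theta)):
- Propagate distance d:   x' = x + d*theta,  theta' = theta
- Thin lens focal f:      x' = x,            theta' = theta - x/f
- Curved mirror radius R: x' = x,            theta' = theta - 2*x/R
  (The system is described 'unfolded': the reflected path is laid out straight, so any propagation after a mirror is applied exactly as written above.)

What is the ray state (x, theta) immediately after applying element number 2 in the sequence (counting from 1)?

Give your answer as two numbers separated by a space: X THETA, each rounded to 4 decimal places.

Initial: x=-3.0000 theta=-0.5000
After 1 (propagate distance d=35): x=-20.5000 theta=-0.5000
After 2 (thin lens f=25): x=-20.5000 theta=0.3200
Rounded to 4 decimal places: x = -20.5000, theta = 0.3200

Answer: -20.5000 0.3200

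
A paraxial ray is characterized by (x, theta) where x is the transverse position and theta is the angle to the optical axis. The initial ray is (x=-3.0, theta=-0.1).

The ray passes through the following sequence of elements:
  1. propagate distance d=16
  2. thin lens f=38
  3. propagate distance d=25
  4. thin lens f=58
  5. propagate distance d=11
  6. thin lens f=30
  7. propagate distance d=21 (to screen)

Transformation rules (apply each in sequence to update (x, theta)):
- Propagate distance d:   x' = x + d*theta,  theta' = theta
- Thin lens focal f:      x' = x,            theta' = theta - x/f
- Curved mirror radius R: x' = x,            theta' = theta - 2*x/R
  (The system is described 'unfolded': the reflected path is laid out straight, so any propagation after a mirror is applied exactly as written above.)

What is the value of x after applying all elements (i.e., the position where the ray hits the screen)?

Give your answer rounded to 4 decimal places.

Initial: x=-3.0000 theta=-0.1000
After 1 (propagate distance d=16): x=-4.6000 theta=-0.1000
After 2 (thin lens f=38): x=-4.6000 theta=2/95 (≈0.0211)
After 3 (propagate distance d=25): x=-387/95 (≈-4.0737) theta=2/95 (≈0.0211)
After 4 (thin lens f=58): x=-387/95 (≈-4.0737) theta=503/5510 (≈0.0913)
After 5 (propagate distance d=11): x=-16913/5510 (≈-3.0695) theta=503/5510 (≈0.0913)
After 6 (thin lens f=30): x=-16913/5510 (≈-3.0695) theta=32003/165300 (≈0.1936)
After 7 (propagate distance d=21 (to screen)): x=2889/2900 (≈0.9962) theta=32003/165300 (≈0.1936)
Rounded to 4 decimal places: x = 0.9962

Answer: 0.9962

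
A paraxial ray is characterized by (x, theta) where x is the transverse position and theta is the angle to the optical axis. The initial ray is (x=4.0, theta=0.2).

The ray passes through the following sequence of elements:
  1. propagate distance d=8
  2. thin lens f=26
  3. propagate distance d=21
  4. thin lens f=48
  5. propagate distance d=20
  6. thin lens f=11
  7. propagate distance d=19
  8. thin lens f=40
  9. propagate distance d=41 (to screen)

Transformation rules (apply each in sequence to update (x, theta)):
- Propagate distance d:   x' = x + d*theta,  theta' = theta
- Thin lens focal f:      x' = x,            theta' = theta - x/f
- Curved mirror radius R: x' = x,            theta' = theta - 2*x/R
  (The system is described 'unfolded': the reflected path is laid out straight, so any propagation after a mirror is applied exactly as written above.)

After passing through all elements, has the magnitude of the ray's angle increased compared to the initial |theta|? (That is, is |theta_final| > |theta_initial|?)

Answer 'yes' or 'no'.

Answer: yes

Derivation:
Initial: x=4.0000 theta=0.2000
After 1 (propagate distance d=8): x=5.6000 theta=0.2000
After 2 (thin lens f=26): x=5.6000 theta=-1/65 (≈-0.0154)
After 3 (propagate distance d=21): x=343/65 (≈5.2769) theta=-1/65 (≈-0.0154)
After 4 (thin lens f=48): x=343/65 (≈5.2769) theta=-391/3120 (≈-0.1253)
After 5 (propagate distance d=20): x=2161/780 (≈2.7705) theta=-391/3120 (≈-0.1253)
After 6 (thin lens f=11): x=2161/780 (≈2.7705) theta=-863/2288 (≈-0.3772)
After 7 (propagate distance d=19): x=-150871/34320 (≈-4.3960) theta=-863/2288 (≈-0.3772)
After 8 (thin lens f=40): x=-150871/34320 (≈-4.3960) theta=-366929/1372800 (≈-0.2673)
After 9 (propagate distance d=41 (to screen)): x=-21078929/1372800 (≈-15.3547) theta=-366929/1372800 (≈-0.2673)
|theta_initial|=0.2000 |theta_final|=366929/1372800 (≈0.2673) -> increased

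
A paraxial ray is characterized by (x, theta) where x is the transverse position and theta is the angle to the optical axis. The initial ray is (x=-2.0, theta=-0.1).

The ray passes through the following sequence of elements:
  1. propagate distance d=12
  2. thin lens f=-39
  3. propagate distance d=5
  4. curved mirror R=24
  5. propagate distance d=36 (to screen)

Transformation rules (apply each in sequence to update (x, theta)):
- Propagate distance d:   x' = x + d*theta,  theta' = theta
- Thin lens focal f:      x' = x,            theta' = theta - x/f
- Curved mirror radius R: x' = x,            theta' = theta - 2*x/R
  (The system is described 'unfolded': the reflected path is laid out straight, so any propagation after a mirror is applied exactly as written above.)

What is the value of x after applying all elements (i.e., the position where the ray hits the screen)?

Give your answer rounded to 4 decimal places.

Initial: x=-2.0000 theta=-0.1000
After 1 (propagate distance d=12): x=-3.2000 theta=-0.1000
After 2 (thin lens f=-39): x=-3.2000 theta=-71/390 (≈-0.1821)
After 3 (propagate distance d=5): x=-1603/390 (≈-4.1103) theta=-71/390 (≈-0.1821)
After 4 (curved mirror R=24): x=-1603/390 (≈-4.1103) theta=751/4680 (≈0.1605)
After 5 (propagate distance d=36 (to screen)): x=5/3 (≈1.6667) theta=751/4680 (≈0.1605)
Rounded to 4 decimal places: x = 1.6667

Answer: 1.6667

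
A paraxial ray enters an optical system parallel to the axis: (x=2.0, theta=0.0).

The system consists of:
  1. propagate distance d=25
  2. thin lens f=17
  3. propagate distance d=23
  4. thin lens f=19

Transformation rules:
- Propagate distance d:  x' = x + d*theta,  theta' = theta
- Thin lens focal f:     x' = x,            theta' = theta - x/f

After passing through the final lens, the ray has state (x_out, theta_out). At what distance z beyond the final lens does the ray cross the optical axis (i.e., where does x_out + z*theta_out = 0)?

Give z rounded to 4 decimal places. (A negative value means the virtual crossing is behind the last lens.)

Answer: -8.7692

Derivation:
Initial: x=2.0000 theta=0.0000
After 1 (propagate distance d=25): x=2.0000 theta=0.0000
After 2 (thin lens f=17): x=2.0000 theta=-2/17 (≈-0.1176)
After 3 (propagate distance d=23): x=-12/17 (≈-0.7059) theta=-2/17 (≈-0.1176)
After 4 (thin lens f=19): x=-12/17 (≈-0.7059) theta=-26/323 (≈-0.0805)
z_focus = -x_out/theta_out = -(-12/17)/(-26/323) = -114/13 ≈ -8.7692
Rounded to 4 decimal places: z = -8.7692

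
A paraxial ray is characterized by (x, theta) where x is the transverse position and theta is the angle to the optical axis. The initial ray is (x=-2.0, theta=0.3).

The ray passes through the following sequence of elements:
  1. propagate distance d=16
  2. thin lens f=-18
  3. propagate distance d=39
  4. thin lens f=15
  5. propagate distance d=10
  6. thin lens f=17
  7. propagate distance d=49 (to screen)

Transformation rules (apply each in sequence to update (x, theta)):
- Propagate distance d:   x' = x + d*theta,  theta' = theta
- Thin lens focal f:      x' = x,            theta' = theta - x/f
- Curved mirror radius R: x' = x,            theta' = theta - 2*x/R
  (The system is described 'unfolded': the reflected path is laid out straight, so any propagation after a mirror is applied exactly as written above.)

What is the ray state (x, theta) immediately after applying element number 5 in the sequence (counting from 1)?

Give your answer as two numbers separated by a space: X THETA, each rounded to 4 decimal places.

Initial: x=-2.0000 theta=0.3000
After 1 (propagate distance d=16): x=2.8000 theta=0.3000
After 2 (thin lens f=-18): x=2.8000 theta=41/90 (≈0.4556)
After 3 (propagate distance d=39): x=617/30 (≈20.5667) theta=41/90 (≈0.4556)
After 4 (thin lens f=15): x=617/30 (≈20.5667) theta=-206/225 (≈-0.9156)
After 5 (propagate distance d=10): x=1027/90 (≈11.4111) theta=-206/225 (≈-0.9156)
Rounded to 4 decimal places: x = 11.4111, theta = -0.9156

Answer: 11.4111 -0.9156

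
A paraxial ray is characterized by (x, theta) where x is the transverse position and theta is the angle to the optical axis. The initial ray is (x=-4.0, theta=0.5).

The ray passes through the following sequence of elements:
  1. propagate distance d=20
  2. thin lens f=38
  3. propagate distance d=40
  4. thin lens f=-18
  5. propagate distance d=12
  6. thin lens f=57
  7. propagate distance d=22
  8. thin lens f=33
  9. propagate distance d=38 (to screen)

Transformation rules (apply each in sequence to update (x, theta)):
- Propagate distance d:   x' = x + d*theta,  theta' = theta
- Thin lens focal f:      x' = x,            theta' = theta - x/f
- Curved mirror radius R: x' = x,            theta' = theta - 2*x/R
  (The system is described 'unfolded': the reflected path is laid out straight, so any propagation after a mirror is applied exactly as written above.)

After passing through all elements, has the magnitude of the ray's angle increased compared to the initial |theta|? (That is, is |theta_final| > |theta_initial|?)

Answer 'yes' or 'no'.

Initial: x=-4.0000 theta=0.5000
After 1 (propagate distance d=20): x=6.0000 theta=0.5000
After 2 (thin lens f=38): x=6.0000 theta=13/38 (≈0.3421)
After 3 (propagate distance d=40): x=374/19 (≈19.6842) theta=13/38 (≈0.3421)
After 4 (thin lens f=-18): x=374/19 (≈19.6842) theta=491/342 (≈1.4357)
After 5 (propagate distance d=12): x=2104/57 (≈36.9123) theta=491/342 (≈1.4357)
After 6 (thin lens f=57): x=2104/57 (≈36.9123) theta=569/722 (≈0.7881)
After 7 (propagate distance d=22): x=58753/1083 (≈54.2502) theta=569/722 (≈0.7881)
After 8 (thin lens f=33): x=58753/1083 (≈54.2502) theta=-61175/71478 (≈-0.8559)
After 9 (propagate distance d=38 (to screen)): x=776524/35739 (≈21.7276) theta=-61175/71478 (≈-0.8559)
|theta_initial|=0.5000 |theta_final|=61175/71478 (≈0.8559) -> increased

Answer: yes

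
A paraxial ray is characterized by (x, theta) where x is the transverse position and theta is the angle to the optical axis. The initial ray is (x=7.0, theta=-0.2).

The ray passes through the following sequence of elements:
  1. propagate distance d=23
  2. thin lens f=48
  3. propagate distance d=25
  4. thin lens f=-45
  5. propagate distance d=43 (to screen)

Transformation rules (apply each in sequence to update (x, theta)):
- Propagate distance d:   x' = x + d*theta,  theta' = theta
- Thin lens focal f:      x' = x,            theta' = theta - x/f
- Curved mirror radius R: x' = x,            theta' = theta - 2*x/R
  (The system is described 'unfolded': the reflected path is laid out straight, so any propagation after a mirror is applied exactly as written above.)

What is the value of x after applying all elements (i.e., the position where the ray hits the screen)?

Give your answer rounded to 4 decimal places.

Answer: -18.2789

Derivation:
Initial: x=7.0000 theta=-0.2000
After 1 (propagate distance d=23): x=2.4000 theta=-0.2000
After 2 (thin lens f=48): x=2.4000 theta=-0.2500
After 3 (propagate distance d=25): x=-3.8500 theta=-0.2500
After 4 (thin lens f=-45): x=-3.8500 theta=-151/450 (≈-0.3356)
After 5 (propagate distance d=43 (to screen)): x=-16451/900 (≈-18.2789) theta=-151/450 (≈-0.3356)
Rounded to 4 decimal places: x = -18.2789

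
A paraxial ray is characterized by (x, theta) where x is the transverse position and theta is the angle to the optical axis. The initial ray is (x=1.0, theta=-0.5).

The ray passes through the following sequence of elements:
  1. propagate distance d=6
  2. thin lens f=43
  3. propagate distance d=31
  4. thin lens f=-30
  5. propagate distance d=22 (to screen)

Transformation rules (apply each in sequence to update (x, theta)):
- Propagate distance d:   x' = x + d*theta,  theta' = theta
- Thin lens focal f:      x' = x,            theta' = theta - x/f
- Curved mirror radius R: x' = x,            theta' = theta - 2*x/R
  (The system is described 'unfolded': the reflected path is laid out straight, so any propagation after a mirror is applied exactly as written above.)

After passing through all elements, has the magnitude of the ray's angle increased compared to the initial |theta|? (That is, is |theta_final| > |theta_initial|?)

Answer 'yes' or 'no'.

Initial: x=1.0000 theta=-0.5000
After 1 (propagate distance d=6): x=-2.0000 theta=-0.5000
After 2 (thin lens f=43): x=-2.0000 theta=-39/86 (≈-0.4535)
After 3 (propagate distance d=31): x=-1381/86 (≈-16.0581) theta=-39/86 (≈-0.4535)
After 4 (thin lens f=-30): x=-1381/86 (≈-16.0581) theta=-2551/2580 (≈-0.9888)
After 5 (propagate distance d=22 (to screen)): x=-24388/645 (≈-37.8109) theta=-2551/2580 (≈-0.9888)
|theta_initial|=0.5000 |theta_final|=2551/2580 (≈0.9888) -> increased

Answer: yes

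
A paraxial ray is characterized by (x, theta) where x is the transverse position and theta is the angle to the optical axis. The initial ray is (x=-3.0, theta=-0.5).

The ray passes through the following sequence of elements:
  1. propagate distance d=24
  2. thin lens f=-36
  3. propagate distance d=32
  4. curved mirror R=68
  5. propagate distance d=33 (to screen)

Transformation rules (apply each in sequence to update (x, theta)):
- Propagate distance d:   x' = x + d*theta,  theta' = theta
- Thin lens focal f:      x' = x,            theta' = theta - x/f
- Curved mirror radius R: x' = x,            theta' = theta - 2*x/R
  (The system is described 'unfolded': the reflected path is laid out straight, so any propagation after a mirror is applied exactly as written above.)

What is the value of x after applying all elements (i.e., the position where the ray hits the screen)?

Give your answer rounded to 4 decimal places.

Initial: x=-3.0000 theta=-0.5000
After 1 (propagate distance d=24): x=-15.0000 theta=-0.5000
After 2 (thin lens f=-36): x=-15.0000 theta=-11/12 (≈-0.9167)
After 3 (propagate distance d=32): x=-133/3 (≈-44.3333) theta=-11/12 (≈-0.9167)
After 4 (curved mirror R=68): x=-133/3 (≈-44.3333) theta=79/204 (≈0.3873)
After 5 (propagate distance d=33 (to screen)): x=-6437/204 (≈-31.5539) theta=79/204 (≈0.3873)
Rounded to 4 decimal places: x = -31.5539

Answer: -31.5539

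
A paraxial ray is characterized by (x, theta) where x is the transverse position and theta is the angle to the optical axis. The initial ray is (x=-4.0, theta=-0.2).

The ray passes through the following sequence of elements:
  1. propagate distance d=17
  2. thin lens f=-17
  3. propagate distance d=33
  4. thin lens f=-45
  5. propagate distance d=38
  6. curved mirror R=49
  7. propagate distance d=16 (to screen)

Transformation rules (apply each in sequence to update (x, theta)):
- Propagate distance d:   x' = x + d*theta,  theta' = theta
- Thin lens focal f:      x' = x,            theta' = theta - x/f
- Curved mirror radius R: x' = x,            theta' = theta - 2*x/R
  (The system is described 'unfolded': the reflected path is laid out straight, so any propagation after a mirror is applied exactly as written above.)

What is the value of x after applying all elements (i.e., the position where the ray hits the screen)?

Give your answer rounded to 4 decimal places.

Initial: x=-4.0000 theta=-0.2000
After 1 (propagate distance d=17): x=-7.4000 theta=-0.2000
After 2 (thin lens f=-17): x=-7.4000 theta=-54/85 (≈-0.6353)
After 3 (propagate distance d=33): x=-2411/85 (≈-28.3647) theta=-54/85 (≈-0.6353)
After 4 (thin lens f=-45): x=-2411/85 (≈-28.3647) theta=-4841/3825 (≈-1.2656)
After 5 (propagate distance d=38): x=-292453/3825 (≈-76.4583) theta=-4841/3825 (≈-1.2656)
After 6 (curved mirror R=49): x=-292453/3825 (≈-76.4583) theta=5519/2975 (≈1.8551)
After 7 (propagate distance d=16 (to screen)): x=-250487/5355 (≈-46.7763) theta=5519/2975 (≈1.8551)
Rounded to 4 decimal places: x = -46.7763

Answer: -46.7763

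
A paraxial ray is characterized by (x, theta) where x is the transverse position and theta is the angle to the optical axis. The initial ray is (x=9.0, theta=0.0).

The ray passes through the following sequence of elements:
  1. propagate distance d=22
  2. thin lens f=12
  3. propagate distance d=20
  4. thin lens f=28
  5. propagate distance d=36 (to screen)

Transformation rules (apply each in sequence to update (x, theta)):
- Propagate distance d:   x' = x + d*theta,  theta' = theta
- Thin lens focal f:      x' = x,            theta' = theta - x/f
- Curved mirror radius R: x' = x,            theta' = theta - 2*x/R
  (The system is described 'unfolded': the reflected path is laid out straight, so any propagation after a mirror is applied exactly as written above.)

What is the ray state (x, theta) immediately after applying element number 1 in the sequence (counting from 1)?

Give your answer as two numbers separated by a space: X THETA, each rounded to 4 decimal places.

Answer: 9.0000 0.0000

Derivation:
Initial: x=9.0000 theta=0.0000
After 1 (propagate distance d=22): x=9.0000 theta=0.0000
Rounded to 4 decimal places: x = 9.0000, theta = 0.0000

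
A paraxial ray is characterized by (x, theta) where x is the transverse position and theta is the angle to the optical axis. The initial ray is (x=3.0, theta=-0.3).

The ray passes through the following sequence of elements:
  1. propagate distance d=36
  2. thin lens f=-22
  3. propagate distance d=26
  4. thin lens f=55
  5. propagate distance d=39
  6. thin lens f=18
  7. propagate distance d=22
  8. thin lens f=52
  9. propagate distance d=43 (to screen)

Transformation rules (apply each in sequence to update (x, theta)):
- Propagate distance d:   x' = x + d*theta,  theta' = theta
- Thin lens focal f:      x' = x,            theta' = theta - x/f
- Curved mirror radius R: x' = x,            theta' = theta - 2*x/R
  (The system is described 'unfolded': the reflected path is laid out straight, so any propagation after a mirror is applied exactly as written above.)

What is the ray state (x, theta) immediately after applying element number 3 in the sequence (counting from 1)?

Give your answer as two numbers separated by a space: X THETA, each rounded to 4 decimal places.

Initial: x=3.0000 theta=-0.3000
After 1 (propagate distance d=36): x=-7.8000 theta=-0.3000
After 2 (thin lens f=-22): x=-7.8000 theta=-36/55 (≈-0.6545)
After 3 (propagate distance d=26): x=-273/11 (≈-24.8182) theta=-36/55 (≈-0.6545)
Rounded to 4 decimal places: x = -24.8182, theta = -0.6545

Answer: -24.8182 -0.6545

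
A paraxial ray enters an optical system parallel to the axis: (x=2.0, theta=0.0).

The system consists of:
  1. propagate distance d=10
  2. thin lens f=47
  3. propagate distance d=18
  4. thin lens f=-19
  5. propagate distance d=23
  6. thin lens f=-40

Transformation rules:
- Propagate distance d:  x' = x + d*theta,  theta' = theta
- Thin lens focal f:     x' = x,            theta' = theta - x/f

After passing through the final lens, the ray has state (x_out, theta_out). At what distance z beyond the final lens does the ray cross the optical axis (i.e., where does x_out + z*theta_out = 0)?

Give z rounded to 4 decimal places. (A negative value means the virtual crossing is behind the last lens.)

Answer: -26.4522

Derivation:
Initial: x=2.0000 theta=0.0000
After 1 (propagate distance d=10): x=2.0000 theta=0.0000
After 2 (thin lens f=47): x=2.0000 theta=-2/47 (≈-0.0426)
After 3 (propagate distance d=18): x=58/47 (≈1.2340) theta=-2/47 (≈-0.0426)
After 4 (thin lens f=-19): x=58/47 (≈1.2340) theta=20/893 (≈0.0224)
After 5 (propagate distance d=23): x=1562/893 (≈1.7492) theta=20/893 (≈0.0224)
After 6 (thin lens f=-40): x=1562/893 (≈1.7492) theta=1181/17860 (≈0.0661)
z_focus = -x_out/theta_out = -(1562/893)/(1181/17860) = -31240/1181 ≈ -26.4522
Rounded to 4 decimal places: z = -26.4522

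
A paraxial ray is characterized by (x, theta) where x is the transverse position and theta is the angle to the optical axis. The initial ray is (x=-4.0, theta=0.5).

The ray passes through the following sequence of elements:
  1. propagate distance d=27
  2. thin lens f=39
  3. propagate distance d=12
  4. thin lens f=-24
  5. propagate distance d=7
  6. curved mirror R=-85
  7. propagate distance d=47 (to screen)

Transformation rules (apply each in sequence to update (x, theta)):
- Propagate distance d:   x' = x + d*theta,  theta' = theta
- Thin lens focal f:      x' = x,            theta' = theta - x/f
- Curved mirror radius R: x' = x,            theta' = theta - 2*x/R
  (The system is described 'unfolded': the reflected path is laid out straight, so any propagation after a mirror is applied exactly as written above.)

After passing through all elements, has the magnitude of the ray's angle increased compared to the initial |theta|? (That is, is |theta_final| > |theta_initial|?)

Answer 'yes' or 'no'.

Answer: yes

Derivation:
Initial: x=-4.0000 theta=0.5000
After 1 (propagate distance d=27): x=9.5000 theta=0.5000
After 2 (thin lens f=39): x=9.5000 theta=10/39 (≈0.2564)
After 3 (propagate distance d=12): x=327/26 (≈12.5769) theta=10/39 (≈0.2564)
After 4 (thin lens f=-24): x=327/26 (≈12.5769) theta=487/624 (≈0.7804)
After 5 (propagate distance d=7): x=11257/624 (≈18.0401) theta=487/624 (≈0.7804)
After 6 (curved mirror R=-85): x=11257/624 (≈18.0401) theta=21303/17680 (≈1.2049)
After 7 (propagate distance d=47 (to screen)): x=495071/6630 (≈74.6713) theta=21303/17680 (≈1.2049)
|theta_initial|=0.5000 |theta_final|=21303/17680 (≈1.2049) -> increased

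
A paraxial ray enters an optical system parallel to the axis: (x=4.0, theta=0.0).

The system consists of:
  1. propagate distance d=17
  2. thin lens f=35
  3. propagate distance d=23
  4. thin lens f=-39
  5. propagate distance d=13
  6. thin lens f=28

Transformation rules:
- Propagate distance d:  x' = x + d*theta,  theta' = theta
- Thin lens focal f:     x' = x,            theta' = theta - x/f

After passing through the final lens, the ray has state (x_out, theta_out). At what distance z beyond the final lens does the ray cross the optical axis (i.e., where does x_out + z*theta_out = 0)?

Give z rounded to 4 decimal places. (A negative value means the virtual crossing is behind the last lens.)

Answer: 3.7526

Derivation:
Initial: x=4.0000 theta=0.0000
After 1 (propagate distance d=17): x=4.0000 theta=0.0000
After 2 (thin lens f=35): x=4.0000 theta=-4/35 (≈-0.1143)
After 3 (propagate distance d=23): x=48/35 (≈1.3714) theta=-4/35 (≈-0.1143)
After 4 (thin lens f=-39): x=48/35 (≈1.3714) theta=-36/455 (≈-0.0791)
After 5 (propagate distance d=13): x=12/35 (≈0.3429) theta=-36/455 (≈-0.0791)
After 6 (thin lens f=28): x=12/35 (≈0.3429) theta=-291/3185 (≈-0.0914)
z_focus = -x_out/theta_out = -(12/35)/(-291/3185) = 364/97 ≈ 3.7526
Rounded to 4 decimal places: z = 3.7526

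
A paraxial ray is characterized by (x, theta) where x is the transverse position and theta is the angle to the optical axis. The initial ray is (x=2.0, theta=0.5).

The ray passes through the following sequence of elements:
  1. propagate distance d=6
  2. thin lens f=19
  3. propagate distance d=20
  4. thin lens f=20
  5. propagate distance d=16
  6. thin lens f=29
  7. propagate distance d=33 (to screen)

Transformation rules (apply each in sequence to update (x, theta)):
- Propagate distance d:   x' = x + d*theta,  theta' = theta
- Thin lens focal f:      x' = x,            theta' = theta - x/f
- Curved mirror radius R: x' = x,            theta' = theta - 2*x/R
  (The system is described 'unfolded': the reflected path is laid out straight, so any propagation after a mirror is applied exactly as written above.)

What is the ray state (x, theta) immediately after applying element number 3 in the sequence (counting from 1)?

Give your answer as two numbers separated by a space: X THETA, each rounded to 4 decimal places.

Answer: 9.7368 0.2368

Derivation:
Initial: x=2.0000 theta=0.5000
After 1 (propagate distance d=6): x=5.0000 theta=0.5000
After 2 (thin lens f=19): x=5.0000 theta=9/38 (≈0.2368)
After 3 (propagate distance d=20): x=185/19 (≈9.7368) theta=9/38 (≈0.2368)
Rounded to 4 decimal places: x = 9.7368, theta = 0.2368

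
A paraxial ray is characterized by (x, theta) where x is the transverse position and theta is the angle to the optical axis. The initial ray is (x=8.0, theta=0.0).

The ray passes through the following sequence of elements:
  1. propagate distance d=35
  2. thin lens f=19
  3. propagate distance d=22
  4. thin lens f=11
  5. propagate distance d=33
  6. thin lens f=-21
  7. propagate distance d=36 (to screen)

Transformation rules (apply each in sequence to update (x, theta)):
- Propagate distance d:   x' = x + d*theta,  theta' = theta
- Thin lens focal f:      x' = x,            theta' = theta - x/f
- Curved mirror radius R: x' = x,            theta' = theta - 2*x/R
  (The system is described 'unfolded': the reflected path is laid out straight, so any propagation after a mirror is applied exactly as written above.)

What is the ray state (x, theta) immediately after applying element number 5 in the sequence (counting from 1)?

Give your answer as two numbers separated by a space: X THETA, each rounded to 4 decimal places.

Initial: x=8.0000 theta=0.0000
After 1 (propagate distance d=35): x=8.0000 theta=0.0000
After 2 (thin lens f=19): x=8.0000 theta=-8/19 (≈-0.4211)
After 3 (propagate distance d=22): x=-24/19 (≈-1.2632) theta=-8/19 (≈-0.4211)
After 4 (thin lens f=11): x=-24/19 (≈-1.2632) theta=-64/209 (≈-0.3062)
After 5 (propagate distance d=33): x=-216/19 (≈-11.3684) theta=-64/209 (≈-0.3062)
Rounded to 4 decimal places: x = -11.3684, theta = -0.3062

Answer: -11.3684 -0.3062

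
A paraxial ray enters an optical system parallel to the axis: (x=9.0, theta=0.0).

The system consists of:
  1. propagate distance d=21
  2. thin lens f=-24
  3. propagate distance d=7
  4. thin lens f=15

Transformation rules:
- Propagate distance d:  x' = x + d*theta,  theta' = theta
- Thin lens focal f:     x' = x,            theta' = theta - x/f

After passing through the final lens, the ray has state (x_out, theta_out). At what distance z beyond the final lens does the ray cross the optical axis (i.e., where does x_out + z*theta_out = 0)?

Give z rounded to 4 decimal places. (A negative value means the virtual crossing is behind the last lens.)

Answer: 29.0625

Derivation:
Initial: x=9.0000 theta=0.0000
After 1 (propagate distance d=21): x=9.0000 theta=0.0000
After 2 (thin lens f=-24): x=9.0000 theta=0.3750
After 3 (propagate distance d=7): x=11.6250 theta=0.3750
After 4 (thin lens f=15): x=11.6250 theta=-0.4000
z_focus = -x_out/theta_out = -(11.6250)/(-0.4000) = 29.0625
Rounded to 4 decimal places: z = 29.0625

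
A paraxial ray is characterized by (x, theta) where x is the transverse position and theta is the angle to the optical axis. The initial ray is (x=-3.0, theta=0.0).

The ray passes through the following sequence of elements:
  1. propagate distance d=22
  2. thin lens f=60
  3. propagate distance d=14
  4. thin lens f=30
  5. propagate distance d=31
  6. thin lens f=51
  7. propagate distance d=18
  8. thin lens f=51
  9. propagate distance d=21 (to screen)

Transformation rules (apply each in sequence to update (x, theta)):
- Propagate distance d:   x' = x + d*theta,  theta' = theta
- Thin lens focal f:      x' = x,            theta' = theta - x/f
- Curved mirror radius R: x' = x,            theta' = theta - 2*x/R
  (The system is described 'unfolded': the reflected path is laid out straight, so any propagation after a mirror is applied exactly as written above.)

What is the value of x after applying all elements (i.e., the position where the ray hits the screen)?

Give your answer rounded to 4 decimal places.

Initial: x=-3.0000 theta=0.0000
After 1 (propagate distance d=22): x=-3.0000 theta=0.0000
After 2 (thin lens f=60): x=-3.0000 theta=0.0500
After 3 (propagate distance d=14): x=-2.3000 theta=0.0500
After 4 (thin lens f=30): x=-2.3000 theta=19/150 (≈0.1267)
After 5 (propagate distance d=31): x=122/75 (≈1.6267) theta=19/150 (≈0.1267)
After 6 (thin lens f=51): x=122/75 (≈1.6267) theta=29/306 (≈0.0948)
After 7 (propagate distance d=18): x=4249/1275 (≈3.3325) theta=29/306 (≈0.0948)
After 8 (thin lens f=51): x=4249/1275 (≈3.3325) theta=3827/130050 (≈0.0294)
After 9 (propagate distance d=21 (to screen)): x=11417/2890 (≈3.9505) theta=3827/130050 (≈0.0294)
Rounded to 4 decimal places: x = 3.9505

Answer: 3.9505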